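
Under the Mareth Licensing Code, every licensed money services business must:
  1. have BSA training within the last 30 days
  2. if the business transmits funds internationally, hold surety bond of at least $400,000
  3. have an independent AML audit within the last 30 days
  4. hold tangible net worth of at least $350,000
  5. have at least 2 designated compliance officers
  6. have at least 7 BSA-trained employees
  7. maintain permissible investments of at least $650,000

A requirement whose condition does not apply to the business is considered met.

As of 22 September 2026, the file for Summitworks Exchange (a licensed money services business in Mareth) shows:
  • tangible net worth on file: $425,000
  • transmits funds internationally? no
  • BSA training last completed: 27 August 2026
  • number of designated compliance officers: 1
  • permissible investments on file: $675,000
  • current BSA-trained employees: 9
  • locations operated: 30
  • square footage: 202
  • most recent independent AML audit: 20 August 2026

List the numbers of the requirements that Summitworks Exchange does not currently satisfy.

1. BSA training 26 days ago vs limit 30 → met
2. condition 'transmits funds internationally' does not hold → requirement n/a → met
3. independent AML audit 33 days ago vs limit 30 → not met
4. tangible net worth $425,000 ≥ $350,000 → met
5. designated compliance officers 1 < 2 → not met
6. BSA-trained employees 9 ≥ 7 → met
7. permissible investments $675,000 ≥ $650,000 → met
Not met: 3, 5

3, 5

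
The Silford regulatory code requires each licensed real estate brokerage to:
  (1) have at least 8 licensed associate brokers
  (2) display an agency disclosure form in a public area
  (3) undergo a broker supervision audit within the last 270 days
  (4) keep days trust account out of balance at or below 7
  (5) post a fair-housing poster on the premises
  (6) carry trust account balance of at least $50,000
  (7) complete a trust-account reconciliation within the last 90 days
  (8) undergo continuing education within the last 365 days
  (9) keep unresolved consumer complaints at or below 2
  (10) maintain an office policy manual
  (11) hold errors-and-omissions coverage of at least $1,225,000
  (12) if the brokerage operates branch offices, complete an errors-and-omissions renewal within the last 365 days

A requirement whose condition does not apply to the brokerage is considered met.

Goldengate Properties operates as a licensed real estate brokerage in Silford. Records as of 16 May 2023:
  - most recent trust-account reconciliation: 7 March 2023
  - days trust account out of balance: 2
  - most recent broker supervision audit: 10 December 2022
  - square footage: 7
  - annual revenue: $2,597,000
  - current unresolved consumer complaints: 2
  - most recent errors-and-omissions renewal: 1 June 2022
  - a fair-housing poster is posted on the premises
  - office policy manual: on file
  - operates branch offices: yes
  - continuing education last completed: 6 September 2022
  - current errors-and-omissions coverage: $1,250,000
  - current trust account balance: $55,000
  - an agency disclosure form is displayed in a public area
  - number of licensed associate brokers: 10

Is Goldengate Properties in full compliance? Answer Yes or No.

1. licensed associate brokers 10 ≥ 8 → met
2. agency disclosure form present → met
3. broker supervision audit 157 days ago vs limit 270 → met
4. days trust account out of balance 2 ≤ 7 → met
5. fair-housing poster present → met
6. trust account balance $55,000 ≥ $50,000 → met
7. trust-account reconciliation 70 days ago vs limit 90 → met
8. continuing education 252 days ago vs limit 365 → met
9. unresolved consumer complaints 2 ≤ 2 → met
10. office policy manual present → met
11. errors-and-omissions coverage $1,250,000 ≥ $1,225,000 → met
12. condition 'operates branch offices' holds; errors-and-omissions renewal 349 days ago vs limit 365 → met
All met.

Yes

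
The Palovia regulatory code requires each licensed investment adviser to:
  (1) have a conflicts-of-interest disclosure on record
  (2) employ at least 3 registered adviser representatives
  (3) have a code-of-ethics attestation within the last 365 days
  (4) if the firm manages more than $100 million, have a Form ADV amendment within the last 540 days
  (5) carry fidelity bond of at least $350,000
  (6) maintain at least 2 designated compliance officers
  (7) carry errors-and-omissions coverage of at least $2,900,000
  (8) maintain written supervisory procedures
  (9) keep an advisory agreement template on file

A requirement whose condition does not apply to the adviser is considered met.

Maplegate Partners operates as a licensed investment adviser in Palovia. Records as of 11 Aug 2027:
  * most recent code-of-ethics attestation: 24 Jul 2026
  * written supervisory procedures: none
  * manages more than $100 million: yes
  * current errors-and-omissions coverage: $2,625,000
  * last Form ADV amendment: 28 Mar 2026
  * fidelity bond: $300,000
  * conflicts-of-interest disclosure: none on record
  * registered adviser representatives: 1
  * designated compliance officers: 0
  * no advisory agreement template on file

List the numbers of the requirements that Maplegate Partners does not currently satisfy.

1. conflicts-of-interest disclosure absent → not met
2. registered adviser representatives 1 < 3 → not met
3. code-of-ethics attestation 383 days ago vs limit 365 → not met
4. condition 'manages more than $100 million' holds; Form ADV amendment 501 days ago vs limit 540 → met
5. fidelity bond $300,000 < $350,000 → not met
6. designated compliance officers 0 < 2 → not met
7. errors-and-omissions coverage $2,625,000 < $2,900,000 → not met
8. written supervisory procedures absent → not met
9. advisory agreement template absent → not met
Not met: 1, 2, 3, 5, 6, 7, 8, 9

1, 2, 3, 5, 6, 7, 8, 9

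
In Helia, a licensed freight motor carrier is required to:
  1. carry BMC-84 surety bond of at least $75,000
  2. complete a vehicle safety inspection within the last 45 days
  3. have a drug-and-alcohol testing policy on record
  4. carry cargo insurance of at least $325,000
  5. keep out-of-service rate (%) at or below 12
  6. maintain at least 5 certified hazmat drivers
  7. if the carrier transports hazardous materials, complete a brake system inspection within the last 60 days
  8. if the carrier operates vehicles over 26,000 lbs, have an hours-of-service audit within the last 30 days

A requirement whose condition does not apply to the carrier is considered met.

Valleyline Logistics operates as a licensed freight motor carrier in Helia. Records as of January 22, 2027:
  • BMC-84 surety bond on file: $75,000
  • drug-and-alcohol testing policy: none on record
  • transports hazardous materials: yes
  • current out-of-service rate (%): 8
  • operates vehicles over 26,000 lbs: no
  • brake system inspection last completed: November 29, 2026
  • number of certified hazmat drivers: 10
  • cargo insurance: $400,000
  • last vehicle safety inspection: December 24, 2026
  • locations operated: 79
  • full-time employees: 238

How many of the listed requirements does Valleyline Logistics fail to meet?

1. BMC-84 surety bond $75,000 ≥ $75,000 → met
2. vehicle safety inspection 29 days ago vs limit 45 → met
3. drug-and-alcohol testing policy absent → not met
4. cargo insurance $400,000 ≥ $325,000 → met
5. out-of-service rate (%) 8 ≤ 12 → met
6. certified hazmat drivers 10 ≥ 5 → met
7. condition 'transports hazardous materials' holds; brake system inspection 54 days ago vs limit 60 → met
8. condition 'operates vehicles over 26,000 lbs' does not hold → requirement n/a → met
Not met: 1 of 8

1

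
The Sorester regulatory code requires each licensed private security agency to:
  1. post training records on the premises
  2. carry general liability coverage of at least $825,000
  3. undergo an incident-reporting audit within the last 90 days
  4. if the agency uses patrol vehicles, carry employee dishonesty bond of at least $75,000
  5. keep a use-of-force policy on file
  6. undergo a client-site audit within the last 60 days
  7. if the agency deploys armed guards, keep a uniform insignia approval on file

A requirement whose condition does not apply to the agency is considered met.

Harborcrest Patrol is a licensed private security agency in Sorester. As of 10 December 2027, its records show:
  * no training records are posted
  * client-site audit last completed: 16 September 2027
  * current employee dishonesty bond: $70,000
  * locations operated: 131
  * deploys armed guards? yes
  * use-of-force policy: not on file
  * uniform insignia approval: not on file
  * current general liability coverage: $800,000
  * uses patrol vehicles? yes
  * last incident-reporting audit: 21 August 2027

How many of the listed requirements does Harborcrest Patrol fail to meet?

7

1. training records absent → not met
2. general liability coverage $800,000 < $825,000 → not met
3. incident-reporting audit 111 days ago vs limit 90 → not met
4. condition 'uses patrol vehicles' holds; employee dishonesty bond $70,000 < $75,000 → not met
5. use-of-force policy absent → not met
6. client-site audit 85 days ago vs limit 60 → not met
7. condition 'deploys armed guards' holds; uniform insignia approval absent → not met
Not met: 7 of 7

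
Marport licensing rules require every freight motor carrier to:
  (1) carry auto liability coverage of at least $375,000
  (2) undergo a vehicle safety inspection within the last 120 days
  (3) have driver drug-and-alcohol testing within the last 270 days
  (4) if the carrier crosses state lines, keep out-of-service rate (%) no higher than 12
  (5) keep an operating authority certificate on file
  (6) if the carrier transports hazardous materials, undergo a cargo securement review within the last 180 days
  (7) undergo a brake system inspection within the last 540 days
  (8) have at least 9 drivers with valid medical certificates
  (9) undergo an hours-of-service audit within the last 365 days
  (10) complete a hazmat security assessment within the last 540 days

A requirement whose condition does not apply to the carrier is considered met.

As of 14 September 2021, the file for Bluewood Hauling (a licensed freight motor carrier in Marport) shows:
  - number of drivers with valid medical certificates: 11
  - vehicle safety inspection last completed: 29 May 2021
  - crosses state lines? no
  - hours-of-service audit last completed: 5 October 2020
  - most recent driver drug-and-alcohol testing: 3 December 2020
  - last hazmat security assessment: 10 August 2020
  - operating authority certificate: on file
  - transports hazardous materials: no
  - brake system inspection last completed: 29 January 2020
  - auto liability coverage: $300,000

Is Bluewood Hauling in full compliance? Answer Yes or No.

No

1. auto liability coverage $300,000 < $375,000 → not met
2. vehicle safety inspection 108 days ago vs limit 120 → met
3. driver drug-and-alcohol testing 285 days ago vs limit 270 → not met
4. condition 'crosses state lines' does not hold → requirement n/a → met
5. operating authority certificate present → met
6. condition 'transports hazardous materials' does not hold → requirement n/a → met
7. brake system inspection 594 days ago vs limit 540 → not met
8. drivers with valid medical certificates 11 ≥ 9 → met
9. hours-of-service audit 344 days ago vs limit 365 → met
10. hazmat security assessment 400 days ago vs limit 540 → met
Not met: 1, 3, 7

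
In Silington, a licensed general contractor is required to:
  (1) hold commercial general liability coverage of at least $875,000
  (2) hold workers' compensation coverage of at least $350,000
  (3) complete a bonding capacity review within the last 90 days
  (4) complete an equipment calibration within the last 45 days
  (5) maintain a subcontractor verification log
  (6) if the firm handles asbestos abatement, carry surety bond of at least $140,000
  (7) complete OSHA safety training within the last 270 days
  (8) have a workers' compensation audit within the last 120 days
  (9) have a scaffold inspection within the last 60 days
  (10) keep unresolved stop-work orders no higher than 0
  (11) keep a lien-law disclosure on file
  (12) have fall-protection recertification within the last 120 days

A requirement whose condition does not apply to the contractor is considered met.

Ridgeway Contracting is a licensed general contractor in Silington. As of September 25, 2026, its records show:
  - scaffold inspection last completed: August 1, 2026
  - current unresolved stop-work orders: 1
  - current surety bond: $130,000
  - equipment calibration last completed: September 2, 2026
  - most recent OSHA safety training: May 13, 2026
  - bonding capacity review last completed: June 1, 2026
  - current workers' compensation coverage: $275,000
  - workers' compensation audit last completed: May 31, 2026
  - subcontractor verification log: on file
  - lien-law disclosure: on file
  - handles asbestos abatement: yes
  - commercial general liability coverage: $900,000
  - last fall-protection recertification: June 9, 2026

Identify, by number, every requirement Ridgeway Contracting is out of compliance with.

1. commercial general liability coverage $900,000 ≥ $875,000 → met
2. workers' compensation coverage $275,000 < $350,000 → not met
3. bonding capacity review 116 days ago vs limit 90 → not met
4. equipment calibration 23 days ago vs limit 45 → met
5. subcontractor verification log present → met
6. condition 'handles asbestos abatement' holds; surety bond $130,000 < $140,000 → not met
7. OSHA safety training 135 days ago vs limit 270 → met
8. workers' compensation audit 117 days ago vs limit 120 → met
9. scaffold inspection 55 days ago vs limit 60 → met
10. unresolved stop-work orders 1 > 0 → not met
11. lien-law disclosure present → met
12. fall-protection recertification 108 days ago vs limit 120 → met
Not met: 2, 3, 6, 10

2, 3, 6, 10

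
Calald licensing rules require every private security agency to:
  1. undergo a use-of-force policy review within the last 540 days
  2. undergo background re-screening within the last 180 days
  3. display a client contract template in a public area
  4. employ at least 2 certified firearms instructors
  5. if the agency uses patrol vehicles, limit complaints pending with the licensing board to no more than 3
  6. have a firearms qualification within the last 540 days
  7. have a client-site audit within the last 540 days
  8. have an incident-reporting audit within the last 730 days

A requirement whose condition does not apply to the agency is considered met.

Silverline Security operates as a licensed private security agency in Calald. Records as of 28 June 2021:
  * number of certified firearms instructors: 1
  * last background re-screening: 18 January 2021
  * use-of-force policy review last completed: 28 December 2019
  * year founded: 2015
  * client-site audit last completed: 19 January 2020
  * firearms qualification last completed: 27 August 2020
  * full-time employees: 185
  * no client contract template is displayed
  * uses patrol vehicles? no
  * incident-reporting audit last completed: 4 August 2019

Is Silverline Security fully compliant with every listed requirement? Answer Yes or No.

No

1. use-of-force policy review 548 days ago vs limit 540 → not met
2. background re-screening 161 days ago vs limit 180 → met
3. client contract template absent → not met
4. certified firearms instructors 1 < 2 → not met
5. condition 'uses patrol vehicles' does not hold → requirement n/a → met
6. firearms qualification 305 days ago vs limit 540 → met
7. client-site audit 526 days ago vs limit 540 → met
8. incident-reporting audit 694 days ago vs limit 730 → met
Not met: 1, 3, 4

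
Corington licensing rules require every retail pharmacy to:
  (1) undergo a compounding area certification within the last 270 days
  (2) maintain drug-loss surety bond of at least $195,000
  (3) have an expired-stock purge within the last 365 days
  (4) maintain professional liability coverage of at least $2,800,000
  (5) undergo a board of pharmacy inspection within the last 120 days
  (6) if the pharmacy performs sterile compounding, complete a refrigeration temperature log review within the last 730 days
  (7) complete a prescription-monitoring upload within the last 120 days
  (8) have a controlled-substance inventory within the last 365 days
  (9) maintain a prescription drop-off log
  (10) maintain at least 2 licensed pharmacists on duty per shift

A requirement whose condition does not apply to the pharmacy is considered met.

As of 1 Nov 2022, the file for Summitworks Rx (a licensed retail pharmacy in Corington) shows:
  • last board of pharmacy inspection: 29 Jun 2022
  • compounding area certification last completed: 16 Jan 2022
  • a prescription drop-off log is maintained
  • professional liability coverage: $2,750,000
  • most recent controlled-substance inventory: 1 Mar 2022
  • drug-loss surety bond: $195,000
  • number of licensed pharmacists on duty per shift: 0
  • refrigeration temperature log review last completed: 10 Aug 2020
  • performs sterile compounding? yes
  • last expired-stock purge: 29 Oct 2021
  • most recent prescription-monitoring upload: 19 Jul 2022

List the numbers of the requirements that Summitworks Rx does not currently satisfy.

1. compounding area certification 289 days ago vs limit 270 → not met
2. drug-loss surety bond $195,000 ≥ $195,000 → met
3. expired-stock purge 368 days ago vs limit 365 → not met
4. professional liability coverage $2,750,000 < $2,800,000 → not met
5. board of pharmacy inspection 125 days ago vs limit 120 → not met
6. condition 'performs sterile compounding' holds; refrigeration temperature log review 813 days ago vs limit 730 → not met
7. prescription-monitoring upload 105 days ago vs limit 120 → met
8. controlled-substance inventory 245 days ago vs limit 365 → met
9. prescription drop-off log present → met
10. licensed pharmacists on duty per shift 0 < 2 → not met
Not met: 1, 3, 4, 5, 6, 10

1, 3, 4, 5, 6, 10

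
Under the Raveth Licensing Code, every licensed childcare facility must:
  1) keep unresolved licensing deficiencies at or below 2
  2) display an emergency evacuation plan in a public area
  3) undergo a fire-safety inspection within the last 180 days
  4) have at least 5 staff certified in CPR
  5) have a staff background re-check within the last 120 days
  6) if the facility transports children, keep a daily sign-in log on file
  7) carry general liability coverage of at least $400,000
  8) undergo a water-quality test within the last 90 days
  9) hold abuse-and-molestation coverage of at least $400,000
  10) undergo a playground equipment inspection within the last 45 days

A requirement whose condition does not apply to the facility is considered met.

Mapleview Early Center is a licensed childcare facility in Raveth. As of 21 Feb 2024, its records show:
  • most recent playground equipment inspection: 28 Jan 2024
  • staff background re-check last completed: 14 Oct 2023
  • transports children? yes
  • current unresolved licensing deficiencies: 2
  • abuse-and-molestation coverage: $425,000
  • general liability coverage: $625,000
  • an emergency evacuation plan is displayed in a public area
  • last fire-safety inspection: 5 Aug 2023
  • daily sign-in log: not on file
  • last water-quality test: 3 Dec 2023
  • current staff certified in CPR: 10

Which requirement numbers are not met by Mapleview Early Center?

1. unresolved licensing deficiencies 2 ≤ 2 → met
2. emergency evacuation plan present → met
3. fire-safety inspection 200 days ago vs limit 180 → not met
4. staff certified in CPR 10 ≥ 5 → met
5. staff background re-check 130 days ago vs limit 120 → not met
6. condition 'transports children' holds; daily sign-in log absent → not met
7. general liability coverage $625,000 ≥ $400,000 → met
8. water-quality test 80 days ago vs limit 90 → met
9. abuse-and-molestation coverage $425,000 ≥ $400,000 → met
10. playground equipment inspection 24 days ago vs limit 45 → met
Not met: 3, 5, 6

3, 5, 6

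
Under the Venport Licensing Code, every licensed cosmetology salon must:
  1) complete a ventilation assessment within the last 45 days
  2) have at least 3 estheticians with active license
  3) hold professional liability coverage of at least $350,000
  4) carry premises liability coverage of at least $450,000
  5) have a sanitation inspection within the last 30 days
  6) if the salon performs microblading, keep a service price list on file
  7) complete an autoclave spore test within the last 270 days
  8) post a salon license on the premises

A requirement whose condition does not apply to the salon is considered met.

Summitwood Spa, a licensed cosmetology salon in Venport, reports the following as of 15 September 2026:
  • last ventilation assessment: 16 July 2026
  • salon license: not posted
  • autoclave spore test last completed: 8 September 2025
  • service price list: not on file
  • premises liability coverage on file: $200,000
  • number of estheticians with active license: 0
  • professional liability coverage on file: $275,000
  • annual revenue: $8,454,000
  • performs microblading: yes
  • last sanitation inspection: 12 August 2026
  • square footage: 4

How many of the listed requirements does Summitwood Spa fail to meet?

8

1. ventilation assessment 61 days ago vs limit 45 → not met
2. estheticians with active license 0 < 3 → not met
3. professional liability coverage $275,000 < $350,000 → not met
4. premises liability coverage $200,000 < $450,000 → not met
5. sanitation inspection 34 days ago vs limit 30 → not met
6. condition 'performs microblading' holds; service price list absent → not met
7. autoclave spore test 372 days ago vs limit 270 → not met
8. salon license absent → not met
Not met: 8 of 8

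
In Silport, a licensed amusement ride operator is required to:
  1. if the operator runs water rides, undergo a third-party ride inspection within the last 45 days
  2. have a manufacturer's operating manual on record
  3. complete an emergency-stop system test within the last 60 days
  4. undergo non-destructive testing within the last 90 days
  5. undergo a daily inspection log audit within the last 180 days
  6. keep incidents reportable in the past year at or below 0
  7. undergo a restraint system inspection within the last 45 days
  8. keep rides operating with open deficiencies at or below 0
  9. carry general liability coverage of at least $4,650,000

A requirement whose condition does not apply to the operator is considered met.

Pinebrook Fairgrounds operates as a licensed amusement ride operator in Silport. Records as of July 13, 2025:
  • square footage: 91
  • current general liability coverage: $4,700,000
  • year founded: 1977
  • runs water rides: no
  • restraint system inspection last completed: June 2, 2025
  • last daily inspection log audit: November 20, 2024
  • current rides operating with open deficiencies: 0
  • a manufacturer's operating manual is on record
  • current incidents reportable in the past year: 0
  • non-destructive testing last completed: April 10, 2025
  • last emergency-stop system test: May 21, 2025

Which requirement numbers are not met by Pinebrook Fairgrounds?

1. condition 'runs water rides' does not hold → requirement n/a → met
2. manufacturer's operating manual present → met
3. emergency-stop system test 53 days ago vs limit 60 → met
4. non-destructive testing 94 days ago vs limit 90 → not met
5. daily inspection log audit 235 days ago vs limit 180 → not met
6. incidents reportable in the past year 0 ≤ 0 → met
7. restraint system inspection 41 days ago vs limit 45 → met
8. rides operating with open deficiencies 0 ≤ 0 → met
9. general liability coverage $4,700,000 ≥ $4,650,000 → met
Not met: 4, 5

4, 5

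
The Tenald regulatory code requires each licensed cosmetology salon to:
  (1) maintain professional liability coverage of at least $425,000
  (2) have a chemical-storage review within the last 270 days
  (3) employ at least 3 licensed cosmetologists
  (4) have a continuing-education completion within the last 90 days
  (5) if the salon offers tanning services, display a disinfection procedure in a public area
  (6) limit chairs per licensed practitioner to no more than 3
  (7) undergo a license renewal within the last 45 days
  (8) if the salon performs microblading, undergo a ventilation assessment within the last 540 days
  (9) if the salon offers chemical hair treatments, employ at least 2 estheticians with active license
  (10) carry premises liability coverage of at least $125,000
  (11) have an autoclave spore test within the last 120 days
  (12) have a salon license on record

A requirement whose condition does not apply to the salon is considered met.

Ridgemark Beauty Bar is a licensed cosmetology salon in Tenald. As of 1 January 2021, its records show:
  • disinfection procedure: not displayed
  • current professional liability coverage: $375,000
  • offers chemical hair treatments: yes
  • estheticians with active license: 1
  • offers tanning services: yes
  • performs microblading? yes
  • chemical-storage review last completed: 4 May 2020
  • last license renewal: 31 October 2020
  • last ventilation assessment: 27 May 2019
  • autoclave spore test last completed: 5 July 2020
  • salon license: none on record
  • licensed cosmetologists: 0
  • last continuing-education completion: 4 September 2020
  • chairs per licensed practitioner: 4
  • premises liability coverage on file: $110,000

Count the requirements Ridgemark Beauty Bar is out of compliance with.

11

1. professional liability coverage $375,000 < $425,000 → not met
2. chemical-storage review 242 days ago vs limit 270 → met
3. licensed cosmetologists 0 < 3 → not met
4. continuing-education completion 119 days ago vs limit 90 → not met
5. condition 'offers tanning services' holds; disinfection procedure absent → not met
6. chairs per licensed practitioner 4 > 3 → not met
7. license renewal 62 days ago vs limit 45 → not met
8. condition 'performs microblading' holds; ventilation assessment 585 days ago vs limit 540 → not met
9. condition 'offers chemical hair treatments' holds; estheticians with active license 1 < 2 → not met
10. premises liability coverage $110,000 < $125,000 → not met
11. autoclave spore test 180 days ago vs limit 120 → not met
12. salon license absent → not met
Not met: 11 of 12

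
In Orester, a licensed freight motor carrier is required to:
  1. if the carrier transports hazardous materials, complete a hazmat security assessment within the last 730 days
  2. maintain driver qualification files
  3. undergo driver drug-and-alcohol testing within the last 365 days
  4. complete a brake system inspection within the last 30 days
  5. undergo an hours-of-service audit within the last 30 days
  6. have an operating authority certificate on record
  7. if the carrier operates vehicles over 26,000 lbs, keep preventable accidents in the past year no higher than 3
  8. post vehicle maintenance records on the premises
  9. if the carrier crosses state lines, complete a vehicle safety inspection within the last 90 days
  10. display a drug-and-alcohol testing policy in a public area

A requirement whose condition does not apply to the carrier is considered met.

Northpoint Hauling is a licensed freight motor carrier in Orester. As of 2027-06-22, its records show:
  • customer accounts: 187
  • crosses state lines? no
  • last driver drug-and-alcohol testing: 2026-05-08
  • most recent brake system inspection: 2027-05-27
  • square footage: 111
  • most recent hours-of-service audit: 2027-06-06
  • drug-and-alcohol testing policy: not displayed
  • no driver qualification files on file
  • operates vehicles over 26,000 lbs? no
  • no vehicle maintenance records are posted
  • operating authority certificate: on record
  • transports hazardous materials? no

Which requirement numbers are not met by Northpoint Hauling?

1. condition 'transports hazardous materials' does not hold → requirement n/a → met
2. driver qualification files absent → not met
3. driver drug-and-alcohol testing 410 days ago vs limit 365 → not met
4. brake system inspection 26 days ago vs limit 30 → met
5. hours-of-service audit 16 days ago vs limit 30 → met
6. operating authority certificate present → met
7. condition 'operates vehicles over 26,000 lbs' does not hold → requirement n/a → met
8. vehicle maintenance records absent → not met
9. condition 'crosses state lines' does not hold → requirement n/a → met
10. drug-and-alcohol testing policy absent → not met
Not met: 2, 3, 8, 10

2, 3, 8, 10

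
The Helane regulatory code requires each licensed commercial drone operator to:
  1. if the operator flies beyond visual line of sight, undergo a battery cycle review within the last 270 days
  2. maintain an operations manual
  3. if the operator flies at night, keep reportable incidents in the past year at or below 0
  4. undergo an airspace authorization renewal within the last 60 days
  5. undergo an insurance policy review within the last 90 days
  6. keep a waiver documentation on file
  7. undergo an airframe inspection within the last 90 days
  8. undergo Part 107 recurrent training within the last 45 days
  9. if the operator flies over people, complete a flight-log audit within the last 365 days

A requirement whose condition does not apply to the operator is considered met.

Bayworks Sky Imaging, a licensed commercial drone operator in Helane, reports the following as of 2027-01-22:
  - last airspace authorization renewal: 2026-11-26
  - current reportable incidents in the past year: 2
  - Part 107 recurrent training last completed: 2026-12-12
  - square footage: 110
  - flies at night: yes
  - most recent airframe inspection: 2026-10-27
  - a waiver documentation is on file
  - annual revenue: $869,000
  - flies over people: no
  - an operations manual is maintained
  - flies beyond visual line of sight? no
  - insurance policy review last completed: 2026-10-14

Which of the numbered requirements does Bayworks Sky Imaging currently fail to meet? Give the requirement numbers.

1. condition 'flies beyond visual line of sight' does not hold → requirement n/a → met
2. operations manual present → met
3. condition 'flies at night' holds; reportable incidents in the past year 2 > 0 → not met
4. airspace authorization renewal 57 days ago vs limit 60 → met
5. insurance policy review 100 days ago vs limit 90 → not met
6. waiver documentation present → met
7. airframe inspection 87 days ago vs limit 90 → met
8. Part 107 recurrent training 41 days ago vs limit 45 → met
9. condition 'flies over people' does not hold → requirement n/a → met
Not met: 3, 5

3, 5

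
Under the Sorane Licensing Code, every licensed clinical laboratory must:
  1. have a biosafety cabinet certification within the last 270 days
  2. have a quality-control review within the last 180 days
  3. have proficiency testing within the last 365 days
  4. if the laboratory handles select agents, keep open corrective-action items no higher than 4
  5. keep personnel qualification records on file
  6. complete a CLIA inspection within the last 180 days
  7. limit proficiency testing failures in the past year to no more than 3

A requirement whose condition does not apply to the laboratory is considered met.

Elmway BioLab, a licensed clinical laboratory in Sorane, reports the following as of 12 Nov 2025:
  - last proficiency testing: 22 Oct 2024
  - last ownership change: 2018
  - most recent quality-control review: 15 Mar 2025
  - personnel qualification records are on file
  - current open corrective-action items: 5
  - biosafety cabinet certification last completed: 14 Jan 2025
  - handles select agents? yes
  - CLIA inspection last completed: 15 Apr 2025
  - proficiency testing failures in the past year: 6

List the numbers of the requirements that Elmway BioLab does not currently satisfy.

1, 2, 3, 4, 6, 7

1. biosafety cabinet certification 302 days ago vs limit 270 → not met
2. quality-control review 242 days ago vs limit 180 → not met
3. proficiency testing 386 days ago vs limit 365 → not met
4. condition 'handles select agents' holds; open corrective-action items 5 > 4 → not met
5. personnel qualification records present → met
6. CLIA inspection 211 days ago vs limit 180 → not met
7. proficiency testing failures in the past year 6 > 3 → not met
Not met: 1, 2, 3, 4, 6, 7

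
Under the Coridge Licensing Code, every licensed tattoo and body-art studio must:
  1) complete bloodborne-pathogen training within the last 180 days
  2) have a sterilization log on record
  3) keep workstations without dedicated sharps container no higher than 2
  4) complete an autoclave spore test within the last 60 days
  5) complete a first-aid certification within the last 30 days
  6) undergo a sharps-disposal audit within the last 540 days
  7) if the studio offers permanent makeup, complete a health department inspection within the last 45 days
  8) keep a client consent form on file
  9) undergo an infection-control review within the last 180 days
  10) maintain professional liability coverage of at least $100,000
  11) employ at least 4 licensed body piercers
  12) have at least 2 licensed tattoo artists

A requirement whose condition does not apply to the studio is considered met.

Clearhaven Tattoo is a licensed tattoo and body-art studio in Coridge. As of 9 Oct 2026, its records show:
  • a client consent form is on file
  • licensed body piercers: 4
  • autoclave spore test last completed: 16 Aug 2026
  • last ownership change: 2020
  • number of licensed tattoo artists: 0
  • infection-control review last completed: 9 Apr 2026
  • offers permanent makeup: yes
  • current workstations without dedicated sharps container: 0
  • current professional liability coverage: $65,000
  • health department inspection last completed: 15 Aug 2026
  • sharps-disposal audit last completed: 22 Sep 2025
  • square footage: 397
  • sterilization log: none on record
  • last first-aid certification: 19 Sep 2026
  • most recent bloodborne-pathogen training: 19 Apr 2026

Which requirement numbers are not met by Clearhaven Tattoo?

2, 7, 9, 10, 12

1. bloodborne-pathogen training 173 days ago vs limit 180 → met
2. sterilization log absent → not met
3. workstations without dedicated sharps container 0 ≤ 2 → met
4. autoclave spore test 54 days ago vs limit 60 → met
5. first-aid certification 20 days ago vs limit 30 → met
6. sharps-disposal audit 382 days ago vs limit 540 → met
7. condition 'offers permanent makeup' holds; health department inspection 55 days ago vs limit 45 → not met
8. client consent form present → met
9. infection-control review 183 days ago vs limit 180 → not met
10. professional liability coverage $65,000 < $100,000 → not met
11. licensed body piercers 4 ≥ 4 → met
12. licensed tattoo artists 0 < 2 → not met
Not met: 2, 7, 9, 10, 12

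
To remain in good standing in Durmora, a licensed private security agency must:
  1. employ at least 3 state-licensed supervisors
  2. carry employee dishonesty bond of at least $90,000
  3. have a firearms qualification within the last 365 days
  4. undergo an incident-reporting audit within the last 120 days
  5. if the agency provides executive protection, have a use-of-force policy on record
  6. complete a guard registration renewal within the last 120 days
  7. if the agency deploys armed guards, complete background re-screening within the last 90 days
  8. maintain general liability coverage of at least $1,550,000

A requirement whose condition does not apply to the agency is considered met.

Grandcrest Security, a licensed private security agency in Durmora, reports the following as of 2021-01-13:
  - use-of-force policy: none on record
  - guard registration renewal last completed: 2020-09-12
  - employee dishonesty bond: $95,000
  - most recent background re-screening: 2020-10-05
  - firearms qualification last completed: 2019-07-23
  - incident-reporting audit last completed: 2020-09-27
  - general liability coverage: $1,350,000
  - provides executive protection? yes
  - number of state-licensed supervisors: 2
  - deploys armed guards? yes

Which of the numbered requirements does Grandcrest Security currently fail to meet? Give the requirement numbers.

1. state-licensed supervisors 2 < 3 → not met
2. employee dishonesty bond $95,000 ≥ $90,000 → met
3. firearms qualification 540 days ago vs limit 365 → not met
4. incident-reporting audit 108 days ago vs limit 120 → met
5. condition 'provides executive protection' holds; use-of-force policy absent → not met
6. guard registration renewal 123 days ago vs limit 120 → not met
7. condition 'deploys armed guards' holds; background re-screening 100 days ago vs limit 90 → not met
8. general liability coverage $1,350,000 < $1,550,000 → not met
Not met: 1, 3, 5, 6, 7, 8

1, 3, 5, 6, 7, 8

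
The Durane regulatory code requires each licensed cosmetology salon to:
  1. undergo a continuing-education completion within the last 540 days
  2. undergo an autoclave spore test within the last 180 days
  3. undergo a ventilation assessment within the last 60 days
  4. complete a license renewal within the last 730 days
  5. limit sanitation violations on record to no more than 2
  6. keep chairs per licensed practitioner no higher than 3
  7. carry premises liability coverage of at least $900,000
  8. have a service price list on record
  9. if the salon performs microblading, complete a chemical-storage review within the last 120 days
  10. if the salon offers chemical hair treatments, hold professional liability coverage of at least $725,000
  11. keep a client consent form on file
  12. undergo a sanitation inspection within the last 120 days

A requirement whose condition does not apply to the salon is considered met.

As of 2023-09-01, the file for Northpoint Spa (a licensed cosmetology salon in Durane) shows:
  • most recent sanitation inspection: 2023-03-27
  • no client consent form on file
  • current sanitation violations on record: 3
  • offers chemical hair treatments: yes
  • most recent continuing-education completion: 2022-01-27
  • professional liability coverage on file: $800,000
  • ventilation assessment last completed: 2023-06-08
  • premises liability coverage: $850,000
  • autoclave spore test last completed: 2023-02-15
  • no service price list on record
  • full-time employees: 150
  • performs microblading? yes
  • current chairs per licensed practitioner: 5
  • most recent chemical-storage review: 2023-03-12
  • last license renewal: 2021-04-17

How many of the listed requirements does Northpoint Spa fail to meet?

1. continuing-education completion 582 days ago vs limit 540 → not met
2. autoclave spore test 198 days ago vs limit 180 → not met
3. ventilation assessment 85 days ago vs limit 60 → not met
4. license renewal 867 days ago vs limit 730 → not met
5. sanitation violations on record 3 > 2 → not met
6. chairs per licensed practitioner 5 > 3 → not met
7. premises liability coverage $850,000 < $900,000 → not met
8. service price list absent → not met
9. condition 'performs microblading' holds; chemical-storage review 173 days ago vs limit 120 → not met
10. condition 'offers chemical hair treatments' holds; professional liability coverage $800,000 ≥ $725,000 → met
11. client consent form absent → not met
12. sanitation inspection 158 days ago vs limit 120 → not met
Not met: 11 of 12

11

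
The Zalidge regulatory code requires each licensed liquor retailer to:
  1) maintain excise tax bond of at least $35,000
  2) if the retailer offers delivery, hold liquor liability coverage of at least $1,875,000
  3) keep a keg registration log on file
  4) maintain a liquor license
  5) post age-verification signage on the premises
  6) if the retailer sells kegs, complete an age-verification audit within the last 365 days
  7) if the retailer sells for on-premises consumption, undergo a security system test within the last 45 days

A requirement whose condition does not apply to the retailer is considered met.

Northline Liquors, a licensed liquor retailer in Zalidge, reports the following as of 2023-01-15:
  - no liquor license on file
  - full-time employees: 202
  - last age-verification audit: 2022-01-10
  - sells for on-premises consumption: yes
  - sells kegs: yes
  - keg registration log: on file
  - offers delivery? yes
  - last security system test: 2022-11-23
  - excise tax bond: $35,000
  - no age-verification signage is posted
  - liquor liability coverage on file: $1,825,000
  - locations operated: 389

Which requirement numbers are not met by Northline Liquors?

1. excise tax bond $35,000 ≥ $35,000 → met
2. condition 'offers delivery' holds; liquor liability coverage $1,825,000 < $1,875,000 → not met
3. keg registration log present → met
4. liquor license absent → not met
5. age-verification signage absent → not met
6. condition 'sells kegs' holds; age-verification audit 370 days ago vs limit 365 → not met
7. condition 'sells for on-premises consumption' holds; security system test 53 days ago vs limit 45 → not met
Not met: 2, 4, 5, 6, 7

2, 4, 5, 6, 7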